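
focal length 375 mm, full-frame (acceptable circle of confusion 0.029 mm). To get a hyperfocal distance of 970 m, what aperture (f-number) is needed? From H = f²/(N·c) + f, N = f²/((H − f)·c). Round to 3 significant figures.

Rearrange H = f²/(N·c) + f for N: N = f² / ((H − f)·c).
N = 375² / ((970000 − 375) × 0.029) = 140625 / 28119 ≈ 5.

f/5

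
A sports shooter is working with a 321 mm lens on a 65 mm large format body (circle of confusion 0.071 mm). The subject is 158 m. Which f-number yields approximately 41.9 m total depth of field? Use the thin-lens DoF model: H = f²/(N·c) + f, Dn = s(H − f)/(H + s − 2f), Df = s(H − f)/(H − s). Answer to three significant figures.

f/1.20

Write h = H − f = f²/(N·c). The thin-lens limits are Dn = s·h/(h + (s−f)) and Df = s·h/(h − (s−f)), so DoF = Df − Dn = 2·s·(s−f)·h / (h² − (s−f)²).
That is a quadratic in h: DoF·h² − 2·s·(s−f)·h − DoF·(s−f)² = 0 ⇒ h = (s−f)·(s + √(s² + DoF²)) / DoF = 157679 × (158000 + √(158000² + 41900²)) / 41900 = 157679 × (158000 + 163461) / 41900 ≈ 1209730 mm.
Then N = f²/(c·h) = 321² / (0.071 × 1209730) = 103041 / 85891 ≈ 1.20.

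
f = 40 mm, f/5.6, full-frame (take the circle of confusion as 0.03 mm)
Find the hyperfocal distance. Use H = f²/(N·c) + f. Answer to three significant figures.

9.56 m

Hyperfocal distance H = f²/(N·c) + f = 40²/(5.6 × 0.03) + 40 = 1600/0.168 + 40 ≈ 9563.8 mm ≈ 9.56 m.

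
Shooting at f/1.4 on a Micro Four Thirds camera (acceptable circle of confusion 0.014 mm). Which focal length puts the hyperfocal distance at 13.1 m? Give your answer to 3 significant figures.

From H = f²/(N·c) + f, with f ≪ H: f ≈ √(H·N·c) = √(13100 × 1.4 × 0.014) = √256.76 ≈ 16.02 mm.
The +f correction barely moves this — solving exactly, f² + N·c·f − N·c·H = 0 ⇒ f = (−N·c + √((N·c)² + 4·N·c·H))/2 = (−0.0196 + √1027.0)/2 ≈ 16.014 mm, so f ≈ 16.0 mm.

16.0 mm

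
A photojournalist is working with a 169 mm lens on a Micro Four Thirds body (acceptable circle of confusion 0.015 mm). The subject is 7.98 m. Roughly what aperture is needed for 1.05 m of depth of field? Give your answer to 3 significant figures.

f/16

Write h = H − f = f²/(N·c). The thin-lens limits are Dn = s·h/(h + (s−f)) and Df = s·h/(h − (s−f)), so DoF = Df − Dn = 2·s·(s−f)·h / (h² − (s−f)²).
That is a quadratic in h: DoF·h² − 2·s·(s−f)·h − DoF·(s−f)² = 0 ⇒ h = (s−f)·(s + √(s² + DoF²)) / DoF = 7811 × (7980 + √(7980² + 1050²)) / 1050 = 7811 × (7980 + 8048.78) / 1050 ≈ 119239 mm.
Then N = f²/(c·h) = 169² / (0.015 × 119239) = 28561 / 1788.6 ≈ 16.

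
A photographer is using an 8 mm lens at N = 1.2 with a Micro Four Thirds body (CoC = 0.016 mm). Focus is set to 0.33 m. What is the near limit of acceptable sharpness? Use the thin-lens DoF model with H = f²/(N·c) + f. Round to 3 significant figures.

Hyperfocal distance H = f²/(N·c) + f = 8²/(1.2 × 0.016) + 8 = 64/0.0192 + 8 ≈ 3341.3 mm ≈ 3.341 m.
Near limit Dn = s·(H − f)/(H + s − 2f) = 330 × (3341.3 − 8) / (3341.3 + 330 − 2 × 8) = 330 × 3333.3 / 3655.3 ≈ 300.93 mm.

301 mm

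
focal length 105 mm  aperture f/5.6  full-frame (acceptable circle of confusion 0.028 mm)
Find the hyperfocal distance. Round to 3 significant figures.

70.4 m

Hyperfocal distance H = f²/(N·c) + f = 105²/(5.6 × 0.028) + 105 = 11025/0.1568 + 105 ≈ 70417.5 mm ≈ 70.4 m.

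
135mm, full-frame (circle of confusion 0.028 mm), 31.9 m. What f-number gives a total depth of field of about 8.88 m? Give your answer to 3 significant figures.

Write h = H − f = f²/(N·c). The thin-lens limits are Dn = s·h/(h + (s−f)) and Df = s·h/(h − (s−f)), so DoF = Df − Dn = 2·s·(s−f)·h / (h² − (s−f)²).
That is a quadratic in h: DoF·h² − 2·s·(s−f)·h − DoF·(s−f)² = 0 ⇒ h = (s−f)·(s + √(s² + DoF²)) / DoF = 31765 × (31900 + √(31900² + 8880²)) / 8880 = 31765 × (31900 + 33112.9) / 8880 ≈ 232560 mm.
Then N = f²/(c·h) = 135² / (0.028 × 232560) = 18225 / 6511.7 ≈ 2.80.

f/2.80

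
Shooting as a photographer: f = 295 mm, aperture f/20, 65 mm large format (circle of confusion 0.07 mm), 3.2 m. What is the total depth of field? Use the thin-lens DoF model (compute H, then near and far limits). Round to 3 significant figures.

Hyperfocal distance H = f²/(N·c) + f = 295²/(20 × 0.07) + 295 = 87025/1.4 + 295 ≈ 62455.7 mm ≈ 62.46 m.
Near limit Dn = s·(H − f)/(H + s − 2f) = 3200 × (62455.7 − 295) / (62455.7 + 3200 − 2 × 295) = 3200 × 62160.7 / 65065.7 ≈ 3057.13 mm.
Far limit Df = s·(H − f)/(H − s) = 3200 × (62455.7 − 295) / (62455.7 − 3200) = 3200 × 62160.7 / 59255.7 ≈ 3356.88 mm.
Depth of field = Df − Dn = 3356.88 − 3057.13 ≈ 299.75 mm.

300 mm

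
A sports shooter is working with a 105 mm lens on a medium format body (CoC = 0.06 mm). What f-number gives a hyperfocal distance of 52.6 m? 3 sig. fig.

Rearrange H = f²/(N·c) + f for N: N = f² / ((H − f)·c).
N = 105² / ((52600 − 105) × 0.06) = 11025 / 3150 ≈ 3.50.

f/3.50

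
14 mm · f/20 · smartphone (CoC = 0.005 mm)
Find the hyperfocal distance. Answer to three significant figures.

Hyperfocal distance H = f²/(N·c) + f = 14²/(20 × 0.005) + 14 = 196/0.1 + 14 ≈ 1974.0 mm ≈ 1.97 m.

1.97 m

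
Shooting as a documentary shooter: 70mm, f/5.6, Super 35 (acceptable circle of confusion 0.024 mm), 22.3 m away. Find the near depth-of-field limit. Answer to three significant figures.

13.9 m

Hyperfocal distance H = f²/(N·c) + f = 70²/(5.6 × 0.024) + 70 = 4900/0.1344 + 70 ≈ 36528.3 mm ≈ 36.53 m.
Near limit Dn = s·(H − f)/(H + s − 2f) = 22300 × (36528.3 − 70) / (36528.3 + 22300 − 2 × 70) = 22300 × 36458.3 / 58688.3 ≈ 13853 mm ≈ 13.9 m.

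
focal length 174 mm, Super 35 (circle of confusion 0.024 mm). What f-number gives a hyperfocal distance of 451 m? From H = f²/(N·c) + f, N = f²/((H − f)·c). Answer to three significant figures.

f/2.80

Rearrange H = f²/(N·c) + f for N: N = f² / ((H − f)·c).
N = 174² / ((451000 − 174) × 0.024) = 30276 / 10820 ≈ 2.80.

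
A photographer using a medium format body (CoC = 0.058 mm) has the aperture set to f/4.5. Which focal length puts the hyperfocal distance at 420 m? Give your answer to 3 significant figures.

331 mm

From H = f²/(N·c) + f, with f ≪ H: f ≈ √(H·N·c) = √(420000 × 4.5 × 0.058) = √109620 ≈ 331.1 mm.
The +f correction barely moves this — solving exactly, f² + N·c·f − N·c·H = 0 ⇒ f = (−N·c + √((N·c)² + 4·N·c·H))/2 = (−0.261 + √438480)/2 ≈ 330.96 mm, so f ≈ 331 mm.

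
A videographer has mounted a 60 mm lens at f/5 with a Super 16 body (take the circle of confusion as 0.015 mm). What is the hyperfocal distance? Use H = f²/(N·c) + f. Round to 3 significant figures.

48.1 m

Hyperfocal distance H = f²/(N·c) + f = 60²/(5 × 0.015) + 60 = 3600/0.075 + 60 ≈ 48060.0 mm ≈ 48.1 m.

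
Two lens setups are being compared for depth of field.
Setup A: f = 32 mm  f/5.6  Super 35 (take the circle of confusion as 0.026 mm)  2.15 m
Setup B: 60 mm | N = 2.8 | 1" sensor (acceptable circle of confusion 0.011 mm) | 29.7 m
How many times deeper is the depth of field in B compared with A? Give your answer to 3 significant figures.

11.3

Setup A: H = 32²/(5.6×0.026) + 32 ≈ 7065.0 mm; DoF = Df − Dn = 3076.5 − 1652.4 ≈ 1424.1 mm.
Setup B: H = 60²/(2.8×0.011) + 60 ≈ 116943.1 mm; DoF = Df − Dn = 39790 − 23692 ≈ 16098 mm.
Ratio = 16098 / 1424.1 ≈ 11.3.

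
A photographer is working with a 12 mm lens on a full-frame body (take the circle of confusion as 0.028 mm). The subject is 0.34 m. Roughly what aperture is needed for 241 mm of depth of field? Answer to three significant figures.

f/4.99

Write h = H − f = f²/(N·c). The thin-lens limits are Dn = s·h/(h + (s−f)) and Df = s·h/(h − (s−f)), so DoF = Df − Dn = 2·s·(s−f)·h / (h² − (s−f)²).
That is a quadratic in h: DoF·h² − 2·s·(s−f)·h − DoF·(s−f)² = 0 ⇒ h = (s−f)·(s + √(s² + DoF²)) / DoF = 328 × (340 + √(340² + 241²)) / 241 = 328 × (340 + 416.751) / 241 ≈ 1029.9 mm.
Then N = f²/(c·h) = 12² / (0.028 × 1029.9) = 144 / 28.838 ≈ 4.99.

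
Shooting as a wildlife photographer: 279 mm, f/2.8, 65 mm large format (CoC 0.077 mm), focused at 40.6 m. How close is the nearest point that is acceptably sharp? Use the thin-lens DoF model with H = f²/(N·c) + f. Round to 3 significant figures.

Hyperfocal distance H = f²/(N·c) + f = 279²/(2.8 × 0.077) + 279 = 77841/0.2156 + 279 ≈ 361322.6 mm ≈ 361.3 m.
Near limit Dn = s·(H − f)/(H + s − 2f) = 40600 × (361322.6 − 279) / (361322.6 + 40600 − 2 × 279) = 40600 × 361043.6 / 401364.6 ≈ 36521 mm ≈ 36.5 m.

36.5 m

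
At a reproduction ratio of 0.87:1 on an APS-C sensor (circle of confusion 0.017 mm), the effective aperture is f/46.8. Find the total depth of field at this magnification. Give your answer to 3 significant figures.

At magnification m, DoF ≈ 2·N_eff·c/m² = 2 × 46.8 × 0.017 / 0.87² = 1.591 / 0.7569 ≈ 2.1 mm.

2.10 mm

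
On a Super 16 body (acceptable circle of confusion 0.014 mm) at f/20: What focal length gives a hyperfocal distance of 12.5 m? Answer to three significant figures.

59.0 mm

From H = f²/(N·c) + f, with f ≪ H: f ≈ √(H·N·c) = √(12500 × 20 × 0.014) = √3500.0 ≈ 59.16 mm.
Exact: f² + N·c·f − N·c·H = 0 ⇒ f = (−N·c + √((N·c)² + 4·N·c·H))/2 = (−0.28 + √14000)/2 ≈ 59.021 mm ≈ 59.0 mm.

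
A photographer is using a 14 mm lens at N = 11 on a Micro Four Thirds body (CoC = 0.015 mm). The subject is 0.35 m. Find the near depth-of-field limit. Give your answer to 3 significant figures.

273 mm

Hyperfocal distance H = f²/(N·c) + f = 14²/(11 × 0.015) + 14 = 196/0.165 + 14 ≈ 1201.9 mm ≈ 1.202 m.
Near limit Dn = s·(H − f)/(H + s − 2f) = 350 × (1201.9 − 14) / (1201.9 + 350 − 2 × 14) = 350 × 1187.9 / 1523.9 ≈ 272.83 mm.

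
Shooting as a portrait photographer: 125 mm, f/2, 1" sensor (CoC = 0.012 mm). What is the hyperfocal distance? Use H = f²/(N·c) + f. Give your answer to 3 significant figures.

651 m

Hyperfocal distance H = f²/(N·c) + f = 125²/(2 × 0.012) + 125 = 15625/0.024 + 125 ≈ 651166.7 mm ≈ 651 m.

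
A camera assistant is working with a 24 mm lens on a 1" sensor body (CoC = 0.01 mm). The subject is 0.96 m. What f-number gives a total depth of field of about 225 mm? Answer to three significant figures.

f/7.12

Write h = H − f = f²/(N·c). The thin-lens limits are Dn = s·h/(h + (s−f)) and Df = s·h/(h − (s−f)), so DoF = Df − Dn = 2·s·(s−f)·h / (h² − (s−f)²).
That is a quadratic in h: DoF·h² − 2·s·(s−f)·h − DoF·(s−f)² = 0 ⇒ h = (s−f)·(s + √(s² + DoF²)) / DoF = 936 × (960 + √(960² + 225²)) / 225 = 936 × (960 + 986.015) / 225 ≈ 8095.4 mm.
Then N = f²/(c·h) = 24² / (0.01 × 8095.4) = 576 / 80.954 ≈ 7.12.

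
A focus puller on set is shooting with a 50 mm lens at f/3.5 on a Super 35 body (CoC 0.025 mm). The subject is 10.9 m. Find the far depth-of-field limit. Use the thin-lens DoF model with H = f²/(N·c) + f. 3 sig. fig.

17.6 m

Hyperfocal distance H = f²/(N·c) + f = 50²/(3.5 × 0.025) + 50 = 2500/0.0875 + 50 ≈ 28621.4 mm ≈ 28.62 m.
Far limit Df = s·(H − f)/(H − s) = 10900 × (28621.4 − 50) / (28621.4 − 10900) = 10900 × 28571.4 / 17721.4 ≈ 17574 mm ≈ 17.6 m.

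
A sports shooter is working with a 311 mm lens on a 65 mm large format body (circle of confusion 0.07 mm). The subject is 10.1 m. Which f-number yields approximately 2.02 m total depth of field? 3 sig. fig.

Write h = H − f = f²/(N·c). The thin-lens limits are Dn = s·h/(h + (s−f)) and Df = s·h/(h − (s−f)), so DoF = Df − Dn = 2·s·(s−f)·h / (h² − (s−f)²).
That is a quadratic in h: DoF·h² − 2·s·(s−f)·h − DoF·(s−f)² = 0 ⇒ h = (s−f)·(s + √(s² + DoF²)) / DoF = 9789 × (10100 + √(10100² + 2020²)) / 2020 = 9789 × (10100 + 10300.0) / 2020 ≈ 98859 mm.
Then N = f²/(c·h) = 311² / (0.07 × 98859) = 96721 / 6920.2 ≈ 14.

f/14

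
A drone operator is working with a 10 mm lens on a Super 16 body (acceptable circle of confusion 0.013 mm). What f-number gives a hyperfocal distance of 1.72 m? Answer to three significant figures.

Rearrange H = f²/(N·c) + f for N: N = f² / ((H − f)·c).
N = 10² / ((1720 − 10) × 0.013) = 100 / 22.23 ≈ 4.50.

f/4.50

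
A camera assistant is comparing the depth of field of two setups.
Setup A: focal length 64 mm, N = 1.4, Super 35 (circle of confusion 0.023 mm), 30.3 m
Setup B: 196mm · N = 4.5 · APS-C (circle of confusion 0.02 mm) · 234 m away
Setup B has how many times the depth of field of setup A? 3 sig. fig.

Setup A: H = 64²/(1.4×0.023) + 64 ≈ 127269.0 mm; DoF = Df − Dn = 39748 − 24481 ≈ 15267 mm.
Setup B: H = 196²/(4.5×0.02) + 196 ≈ 427040.4 mm; DoF = Df − Dn = 517413 − 151187 ≈ 366226 mm.
Ratio = 366226 / 15267 ≈ 24.0.

24.0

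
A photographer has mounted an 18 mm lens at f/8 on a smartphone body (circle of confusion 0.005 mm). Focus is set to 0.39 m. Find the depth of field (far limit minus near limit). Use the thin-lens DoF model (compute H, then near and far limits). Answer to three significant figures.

Hyperfocal distance H = f²/(N·c) + f = 18²/(8 × 0.005) + 18 = 324/0.04 + 18 ≈ 8118.0 mm ≈ 8.118 m.
Near limit Dn = s·(H − f)/(H + s − 2f) = 390 × (8118.0 − 18) / (8118.0 + 390 − 2 × 18) = 390 × 8100.0 / 8472.0 ≈ 372.875 mm.
Far limit Df = s·(H − f)/(H − s) = 390 × (8118.0 − 18) / (8118.0 − 390) = 390 × 8100.0 / 7728.0 ≈ 408.773 mm.
Depth of field = Df − Dn = 408.773 − 372.875 ≈ 35.898 mm.

35.9 mm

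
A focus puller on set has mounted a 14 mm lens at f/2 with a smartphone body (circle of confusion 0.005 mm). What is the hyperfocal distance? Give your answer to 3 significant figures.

Hyperfocal distance H = f²/(N·c) + f = 14²/(2 × 0.005) + 14 = 196/0.01 + 14 ≈ 19614.0 mm ≈ 19.6 m.

19.6 m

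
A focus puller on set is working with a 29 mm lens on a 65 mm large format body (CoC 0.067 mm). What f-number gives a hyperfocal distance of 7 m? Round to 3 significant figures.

Rearrange H = f²/(N·c) + f for N: N = f² / ((H − f)·c).
N = 29² / ((7000 − 29) × 0.067) = 841 / 467.1 ≈ 1.80.

f/1.80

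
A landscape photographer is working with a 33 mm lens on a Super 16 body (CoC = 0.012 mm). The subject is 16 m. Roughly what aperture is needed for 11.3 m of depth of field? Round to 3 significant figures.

Write h = H − f = f²/(N·c). The thin-lens limits are Dn = s·h/(h + (s−f)) and Df = s·h/(h − (s−f)), so DoF = Df − Dn = 2·s·(s−f)·h / (h² − (s−f)²).
That is a quadratic in h: DoF·h² − 2·s·(s−f)·h − DoF·(s−f)² = 0 ⇒ h = (s−f)·(s + √(s² + DoF²)) / DoF = 15967 × (16000 + √(16000² + 11300²)) / 11300 = 15967 × (16000 + 19588.0) / 11300 ≈ 50286 mm.
Then N = f²/(c·h) = 33² / (0.012 × 50286) = 1089 / 603.43 ≈ 1.80.

f/1.80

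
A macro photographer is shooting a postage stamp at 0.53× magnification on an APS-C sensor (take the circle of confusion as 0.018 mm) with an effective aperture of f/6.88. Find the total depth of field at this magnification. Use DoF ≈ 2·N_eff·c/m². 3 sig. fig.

At magnification m, DoF ≈ 2·N_eff·c/m² = 2 × 6.88 × 0.018 / 0.53² = 0.2477 / 0.2809 ≈ 0.882 mm.

0.882 mm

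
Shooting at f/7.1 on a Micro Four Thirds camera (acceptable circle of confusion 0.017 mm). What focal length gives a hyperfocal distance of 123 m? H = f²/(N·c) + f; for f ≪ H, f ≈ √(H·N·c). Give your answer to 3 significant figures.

From H = f²/(N·c) + f, with f ≪ H: f ≈ √(H·N·c) = √(123000 × 7.1 × 0.017) = √14846 ≈ 121.8 mm.
The +f correction barely moves this — solving exactly, f² + N·c·f − N·c·H = 0 ⇒ f = (−N·c + √((N·c)² + 4·N·c·H))/2 = (−0.1207 + √59384)/2 ≈ 121.78 mm, so f ≈ 122 mm.

122 mm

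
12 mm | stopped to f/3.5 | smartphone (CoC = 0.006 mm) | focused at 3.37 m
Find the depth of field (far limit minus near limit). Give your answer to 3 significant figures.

Hyperfocal distance H = f²/(N·c) + f = 12²/(3.5 × 0.006) + 12 = 144/0.021 + 12 ≈ 6869.1 mm ≈ 6.869 m.
Near limit Dn = s·(H − f)/(H + s − 2f) = 3370 × (6869.1 − 12) / (6869.1 + 3370 − 2 × 12) = 3370 × 6857.1 / 10215.1 ≈ 2262.2 mm.
Far limit Df = s·(H − f)/(H − s) = 3370 × (6869.1 − 12) / (6869.1 − 3370) = 3370 × 6857.1 / 3499.1 ≈ 6604.1 mm.
Depth of field = Df − Dn = 6604.1 − 2262.2 ≈ 4341.9 mm ≈ 4.34 m.

4.34 m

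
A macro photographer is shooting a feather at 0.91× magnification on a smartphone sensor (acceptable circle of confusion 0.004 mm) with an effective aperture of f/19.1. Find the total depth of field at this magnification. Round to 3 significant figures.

0.185 mm

At magnification m, DoF ≈ 2·N_eff·c/m² = 2 × 19.1 × 0.004 / 0.91² = 0.1528 / 0.8281 ≈ 0.185 mm.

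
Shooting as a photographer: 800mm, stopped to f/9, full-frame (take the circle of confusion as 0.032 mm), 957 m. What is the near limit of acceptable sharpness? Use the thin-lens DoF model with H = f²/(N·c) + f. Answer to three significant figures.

Hyperfocal distance H = f²/(N·c) + f = 800²/(9 × 0.032) + 800 = 640000/0.288 + 800 ≈ 2223022.2 mm ≈ 2223 m.
Near limit Dn = s·(H − f)/(H + s − 2f) = 957000 × (2223022.2 − 800) / (2223022.2 + 957000 − 2 × 800) = 957000 × 2222222.2 / 3178422.2 ≈ 669095 mm ≈ 669 m.

669 m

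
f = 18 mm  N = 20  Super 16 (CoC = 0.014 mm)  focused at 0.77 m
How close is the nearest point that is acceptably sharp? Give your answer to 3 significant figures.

467 mm

Hyperfocal distance H = f²/(N·c) + f = 18²/(20 × 0.014) + 18 = 324/0.28 + 18 ≈ 1175.1 mm ≈ 1.175 m.
Near limit Dn = s·(H − f)/(H + s − 2f) = 770 × (1175.1 − 18) / (1175.1 + 770 − 2 × 18) = 770 × 1157.1 / 1909.1 ≈ 466.70 mm.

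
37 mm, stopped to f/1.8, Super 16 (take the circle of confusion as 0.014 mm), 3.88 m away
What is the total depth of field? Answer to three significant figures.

0.552 m

Hyperfocal distance H = f²/(N·c) + f = 37²/(1.8 × 0.014) + 37 = 1369/0.0252 + 37 ≈ 54362.4 mm ≈ 54.36 m.
Near limit Dn = s·(H − f)/(H + s − 2f) = 3880 × (54362.4 − 37) / (54362.4 + 3880 − 2 × 37) = 3880 × 54325.4 / 58168.4 ≈ 3623.66 mm.
Far limit Df = s·(H − f)/(H − s) = 3880 × (54362.4 − 37) / (54362.4 − 3880) = 3880 × 54325.4 / 50482.4 ≈ 4175.37 mm.
Depth of field = Df − Dn = 4175.37 − 3623.66 ≈ 551.71 mm ≈ 0.552 m.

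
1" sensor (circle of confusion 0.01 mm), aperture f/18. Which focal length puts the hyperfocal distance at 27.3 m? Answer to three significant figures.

70.0 mm

From H = f²/(N·c) + f, with f ≪ H: f ≈ √(H·N·c) = √(27300 × 18 × 0.01) = √4914.0 ≈ 70.10 mm.
Exact: f² + N·c·f − N·c·H = 0 ⇒ f = (−N·c + √((N·c)² + 4·N·c·H))/2 = (−0.18 + √19656)/2 ≈ 70.010 mm ≈ 70.0 mm.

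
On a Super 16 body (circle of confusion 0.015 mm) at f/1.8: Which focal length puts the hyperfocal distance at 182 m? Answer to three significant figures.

70.1 mm

From H = f²/(N·c) + f, with f ≪ H: f ≈ √(H·N·c) = √(182000 × 1.8 × 0.015) = √4914.0 ≈ 70.10 mm.
The +f correction barely moves this — solving exactly, f² + N·c·f − N·c·H = 0 ⇒ f = (−N·c + √((N·c)² + 4·N·c·H))/2 = (−0.027 + √19656)/2 ≈ 70.086 mm, so f ≈ 70.1 mm.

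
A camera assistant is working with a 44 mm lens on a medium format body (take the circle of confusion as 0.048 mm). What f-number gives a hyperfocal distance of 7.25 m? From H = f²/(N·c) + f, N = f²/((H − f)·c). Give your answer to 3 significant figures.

f/5.60

Rearrange H = f²/(N·c) + f for N: N = f² / ((H − f)·c).
N = 44² / ((7250 − 44) × 0.048) = 1936 / 345.9 ≈ 5.60.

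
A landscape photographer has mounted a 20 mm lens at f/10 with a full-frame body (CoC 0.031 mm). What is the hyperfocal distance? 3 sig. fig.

1.31 m

Hyperfocal distance H = f²/(N·c) + f = 20²/(10 × 0.031) + 20 = 400/0.31 + 20 ≈ 1310.3 mm ≈ 1.31 m.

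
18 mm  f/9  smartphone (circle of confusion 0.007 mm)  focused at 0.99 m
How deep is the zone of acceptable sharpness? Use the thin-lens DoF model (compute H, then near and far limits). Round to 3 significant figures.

388 mm

Hyperfocal distance H = f²/(N·c) + f = 18²/(9 × 0.007) + 18 = 324/0.063 + 18 ≈ 5160.9 mm ≈ 5.161 m.
Near limit Dn = s·(H − f)/(H + s − 2f) = 990 × (5160.9 − 18) / (5160.9 + 990 − 2 × 18) = 990 × 5142.9 / 6114.9 ≈ 832.63 mm.
Far limit Df = s·(H − f)/(H − s) = 990 × (5160.9 − 18) / (5160.9 − 990) = 990 × 5142.9 / 4170.9 ≈ 1220.72 mm.
Depth of field = Df − Dn = 1220.72 − 832.63 ≈ 388.09 mm.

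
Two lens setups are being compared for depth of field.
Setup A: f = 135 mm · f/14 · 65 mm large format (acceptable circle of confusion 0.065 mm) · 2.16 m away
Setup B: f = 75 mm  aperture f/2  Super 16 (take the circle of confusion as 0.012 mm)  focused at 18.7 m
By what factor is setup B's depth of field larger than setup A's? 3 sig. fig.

Setup A: H = 135²/(14×0.065) + 135 ≈ 20162.5 mm; DoF = Df − Dn = 2402.97 − 1961.65 ≈ 441.32 mm.
Setup B: H = 75²/(2×0.012) + 75 ≈ 234450.0 mm; DoF = Df − Dn = 20314.3 − 17323.4 ≈ 2990.9 mm.
Ratio = 2990.9 / 441.32 ≈ 6.78.

6.78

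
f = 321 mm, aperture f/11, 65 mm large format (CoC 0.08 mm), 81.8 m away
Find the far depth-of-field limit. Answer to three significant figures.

269 m

Hyperfocal distance H = f²/(N·c) + f = 321²/(11 × 0.08) + 321 = 103041/0.88 + 321 ≈ 117413.0 mm ≈ 117.4 m.
Far limit Df = s·(H − f)/(H − s) = 81800 × (117413.0 − 321) / (117413.0 − 81800) = 81800 × 117092.0 / 35613.0 ≈ 268950 mm ≈ 269 m.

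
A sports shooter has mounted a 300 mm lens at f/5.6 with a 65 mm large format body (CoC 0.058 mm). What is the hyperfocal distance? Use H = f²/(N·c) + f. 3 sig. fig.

Hyperfocal distance H = f²/(N·c) + f = 300²/(5.6 × 0.058) + 300 = 90000/0.3248 + 300 ≈ 277393.6 mm ≈ 277 m.

277 m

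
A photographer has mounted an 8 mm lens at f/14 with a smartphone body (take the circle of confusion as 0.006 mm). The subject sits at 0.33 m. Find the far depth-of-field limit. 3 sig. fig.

Hyperfocal distance H = f²/(N·c) + f = 8²/(14 × 0.006) + 8 = 64/0.084 + 8 ≈ 769.9 mm ≈ 0.770 m.
Far limit Df = s·(H − f)/(H − s) = 330 × (769.9 − 8) / (769.9 − 330) = 330 × 761.9 / 439.9 ≈ 571.55 mm ≈ 0.572 m.

0.572 m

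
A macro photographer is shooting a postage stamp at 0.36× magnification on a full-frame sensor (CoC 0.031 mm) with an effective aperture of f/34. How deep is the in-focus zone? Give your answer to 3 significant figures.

At magnification m, DoF ≈ 2·N_eff·c/m² = 2 × 34 × 0.031 / 0.36² = 2.108 / 0.1296 ≈ 16.3 mm.

16.3 mm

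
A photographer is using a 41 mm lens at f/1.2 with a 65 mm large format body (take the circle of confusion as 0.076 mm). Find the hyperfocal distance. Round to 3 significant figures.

18.5 m

Hyperfocal distance H = f²/(N·c) + f = 41²/(1.2 × 0.076) + 41 = 1681/0.0912 + 41 ≈ 18473.0 mm ≈ 18.5 m.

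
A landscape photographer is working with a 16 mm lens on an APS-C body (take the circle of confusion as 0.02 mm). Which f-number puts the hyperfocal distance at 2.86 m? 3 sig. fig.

f/4.50

Rearrange H = f²/(N·c) + f for N: N = f² / ((H − f)·c).
N = 16² / ((2860 − 16) × 0.02) = 256 / 56.88 ≈ 4.50.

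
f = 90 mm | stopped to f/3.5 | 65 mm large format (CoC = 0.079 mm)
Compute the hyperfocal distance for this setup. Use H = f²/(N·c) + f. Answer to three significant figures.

29.4 m

Hyperfocal distance H = f²/(N·c) + f = 90²/(3.5 × 0.079) + 90 = 8100/0.2765 + 90 ≈ 29384.8 mm ≈ 29.4 m.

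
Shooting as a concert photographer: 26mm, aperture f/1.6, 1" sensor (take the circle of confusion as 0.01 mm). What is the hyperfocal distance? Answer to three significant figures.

42.3 m

Hyperfocal distance H = f²/(N·c) + f = 26²/(1.6 × 0.01) + 26 = 676/0.016 + 26 ≈ 42276.0 mm ≈ 42.3 m.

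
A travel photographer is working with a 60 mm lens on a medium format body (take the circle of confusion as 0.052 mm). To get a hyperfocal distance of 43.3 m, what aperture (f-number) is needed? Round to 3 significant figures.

Rearrange H = f²/(N·c) + f for N: N = f² / ((H − f)·c).
N = 60² / ((43300 − 60) × 0.052) = 3600 / 2248 ≈ 1.60.

f/1.60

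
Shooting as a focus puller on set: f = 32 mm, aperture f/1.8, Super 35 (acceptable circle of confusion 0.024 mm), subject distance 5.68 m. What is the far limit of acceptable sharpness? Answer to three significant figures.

Hyperfocal distance H = f²/(N·c) + f = 32²/(1.8 × 0.024) + 32 = 1024/0.0432 + 32 ≈ 23735.7 mm ≈ 23.74 m.
Far limit Df = s·(H − f)/(H − s) = 5680 × (23735.7 − 32) / (23735.7 − 5680) = 5680 × 23703.7 / 18055.7 ≈ 7456.8 mm ≈ 7.46 m.

7.46 m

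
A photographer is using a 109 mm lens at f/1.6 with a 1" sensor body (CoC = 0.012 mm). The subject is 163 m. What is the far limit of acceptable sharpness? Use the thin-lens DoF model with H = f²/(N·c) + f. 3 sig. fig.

Hyperfocal distance H = f²/(N·c) + f = 109²/(1.6 × 0.012) + 109 = 11881/0.0192 + 109 ≈ 618911.1 mm ≈ 618.9 m.
Far limit Df = s·(H − f)/(H − s) = 163000 × (618911.1 − 109) / (618911.1 − 163000) = 163000 × 618802.1 / 455911.1 ≈ 221238 mm ≈ 221 m.

221 m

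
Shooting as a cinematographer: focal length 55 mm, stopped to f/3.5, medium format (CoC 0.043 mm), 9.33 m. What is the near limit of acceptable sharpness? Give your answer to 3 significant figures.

Hyperfocal distance H = f²/(N·c) + f = 55²/(3.5 × 0.043) + 55 = 3025/0.1505 + 55 ≈ 20154.7 mm ≈ 20.15 m.
Near limit Dn = s·(H − f)/(H + s − 2f) = 9330 × (20154.7 − 55) / (20154.7 + 9330 − 2 × 55) = 9330 × 20099.7 / 29374.7 ≈ 6384.1 mm ≈ 6.38 m.

6.38 m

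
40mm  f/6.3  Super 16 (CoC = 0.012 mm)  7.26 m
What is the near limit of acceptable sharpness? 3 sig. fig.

5.41 m

Hyperfocal distance H = f²/(N·c) + f = 40²/(6.3 × 0.012) + 40 = 1600/0.0756 + 40 ≈ 21204.0 mm ≈ 21.20 m.
Near limit Dn = s·(H − f)/(H + s − 2f) = 7260 × (21204.0 − 40) / (21204.0 + 7260 − 2 × 40) = 7260 × 21164.0 / 28384.0 ≈ 5413.3 mm ≈ 5.41 m.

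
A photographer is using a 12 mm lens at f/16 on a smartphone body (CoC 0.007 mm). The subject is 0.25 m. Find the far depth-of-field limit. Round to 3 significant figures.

307 mm

Hyperfocal distance H = f²/(N·c) + f = 12²/(16 × 0.007) + 12 = 144/0.112 + 12 ≈ 1297.7 mm ≈ 1.298 m.
Far limit Df = s·(H − f)/(H − s) = 250 × (1297.7 − 12) / (1297.7 − 250) = 250 × 1285.7 / 1047.7 ≈ 306.79 mm.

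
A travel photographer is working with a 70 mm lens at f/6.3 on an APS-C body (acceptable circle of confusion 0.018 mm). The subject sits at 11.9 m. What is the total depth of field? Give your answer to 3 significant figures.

Hyperfocal distance H = f²/(N·c) + f = 70²/(6.3 × 0.018) + 70 = 4900/0.1134 + 70 ≈ 43279.9 mm ≈ 43.28 m.
Near limit Dn = s·(H − f)/(H + s − 2f) = 11900 × (43279.9 − 70) / (43279.9 + 11900 − 2 × 70) = 11900 × 43209.9 / 55039.9 ≈ 9342.3 mm.
Far limit Df = s·(H − f)/(H − s) = 11900 × (43279.9 − 70) / (43279.9 − 11900) = 11900 × 43209.9 / 31379.9 ≈ 16386.2 mm.
Depth of field = Df − Dn = 16386.2 − 9342.3 ≈ 7043.9 mm ≈ 7.04 m.

7.04 m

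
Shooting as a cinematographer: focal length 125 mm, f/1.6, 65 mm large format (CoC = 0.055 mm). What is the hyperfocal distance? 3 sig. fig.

Hyperfocal distance H = f²/(N·c) + f = 125²/(1.6 × 0.055) + 125 = 15625/0.088 + 125 ≈ 177681.8 mm ≈ 178 m.

178 m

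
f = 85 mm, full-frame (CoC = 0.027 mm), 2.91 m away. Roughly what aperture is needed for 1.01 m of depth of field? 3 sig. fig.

Write h = H − f = f²/(N·c). The thin-lens limits are Dn = s·h/(h + (s−f)) and Df = s·h/(h − (s−f)), so DoF = Df − Dn = 2·s·(s−f)·h / (h² − (s−f)²).
That is a quadratic in h: DoF·h² − 2·s·(s−f)·h − DoF·(s−f)² = 0 ⇒ h = (s−f)·(s + √(s² + DoF²)) / DoF = 2825 × (2910 + √(2910² + 1010²)) / 1010 = 2825 × (2910 + 3080.29) / 1010 ≈ 16755 mm.
Then N = f²/(c·h) = 85² / (0.027 × 16755) = 7225 / 452.39 ≈ 16.

f/16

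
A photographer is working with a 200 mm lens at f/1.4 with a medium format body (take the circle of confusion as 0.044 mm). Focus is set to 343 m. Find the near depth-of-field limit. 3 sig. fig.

224 m

Hyperfocal distance H = f²/(N·c) + f = 200²/(1.4 × 0.044) + 200 = 40000/0.0616 + 200 ≈ 649550.6 mm ≈ 649.6 m.
Near limit Dn = s·(H − f)/(H + s − 2f) = 343000 × (649550.6 − 200) / (649550.6 + 343000 − 2 × 200) = 343000 × 649350.6 / 992150.6 ≈ 224489 mm ≈ 224 m.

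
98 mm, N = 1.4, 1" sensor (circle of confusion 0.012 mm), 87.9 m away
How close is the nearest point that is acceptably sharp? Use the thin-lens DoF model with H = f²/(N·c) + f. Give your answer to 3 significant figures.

76.2 m

Hyperfocal distance H = f²/(N·c) + f = 98²/(1.4 × 0.012) + 98 = 9604/0.0168 + 98 ≈ 571764.7 mm ≈ 571.8 m.
Near limit Dn = s·(H − f)/(H + s − 2f) = 87900 × (571764.7 − 98) / (571764.7 + 87900 − 2 × 98) = 87900 × 571666.7 / 659468.7 ≈ 76197 mm ≈ 76.2 m.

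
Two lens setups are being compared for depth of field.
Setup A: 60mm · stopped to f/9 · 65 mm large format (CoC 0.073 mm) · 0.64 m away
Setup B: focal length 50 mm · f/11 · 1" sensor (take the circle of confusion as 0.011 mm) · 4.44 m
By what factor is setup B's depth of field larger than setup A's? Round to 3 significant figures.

14.4

Setup A: H = 60²/(9×0.073) + 60 ≈ 5539.5 mm; DoF = Df − Dn = 715.76 − 578.74 ≈ 137.02 mm.
Setup B: H = 50²/(11×0.011) + 50 ≈ 20711.2 mm; DoF = Df − Dn = 5637.9 − 3661.9 ≈ 1976.0 mm.
Ratio = 1976.0 / 137.02 ≈ 14.4.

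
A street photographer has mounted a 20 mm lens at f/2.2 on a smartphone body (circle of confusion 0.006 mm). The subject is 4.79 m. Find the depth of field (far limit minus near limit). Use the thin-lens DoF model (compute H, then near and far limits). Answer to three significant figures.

Hyperfocal distance H = f²/(N·c) + f = 20²/(2.2 × 0.006) + 20 = 400/0.0132 + 20 ≈ 30323.0 mm ≈ 30.32 m.
Near limit Dn = s·(H − f)/(H + s − 2f) = 4790 × (30323.0 − 20) / (30323.0 + 4790 − 2 × 20) = 4790 × 30303.0 / 35073.0 ≈ 4138.6 mm.
Far limit Df = s·(H − f)/(H − s) = 4790 × (30323.0 − 20) / (30323.0 − 4790) = 4790 × 30303.0 / 25533.0 ≈ 5684.9 mm.
Depth of field = Df − Dn = 5684.9 − 4138.6 ≈ 1546.3 mm ≈ 1.55 m.

1.55 m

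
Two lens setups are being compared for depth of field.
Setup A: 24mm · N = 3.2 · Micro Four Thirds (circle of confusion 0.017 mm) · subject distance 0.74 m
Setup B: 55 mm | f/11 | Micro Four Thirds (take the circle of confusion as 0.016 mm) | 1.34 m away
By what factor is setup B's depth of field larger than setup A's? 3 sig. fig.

Setup A: H = 24²/(3.2×0.017) + 24 ≈ 10612.2 mm; DoF = Df − Dn = 793.67 − 693.13 ≈ 100.54 mm.
Setup B: H = 55²/(11×0.016) + 55 ≈ 17242.5 mm; DoF = Df − Dn = 1448.28 − 1246.79 ≈ 201.49 mm.
Ratio = 201.49 / 100.54 ≈ 2.00.

2.00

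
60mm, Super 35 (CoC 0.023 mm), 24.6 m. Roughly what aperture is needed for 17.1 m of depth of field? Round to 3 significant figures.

f/2.00

Write h = H − f = f²/(N·c). The thin-lens limits are Dn = s·h/(h + (s−f)) and Df = s·h/(h − (s−f)), so DoF = Df − Dn = 2·s·(s−f)·h / (h² − (s−f)²).
That is a quadratic in h: DoF·h² − 2·s·(s−f)·h − DoF·(s−f)² = 0 ⇒ h = (s−f)·(s + √(s² + DoF²)) / DoF = 24540 × (24600 + √(24600² + 17100²)) / 17100 = 24540 × (24600 + 29959.5) / 17100 ≈ 78298 mm.
Then N = f²/(c·h) = 60² / (0.023 × 78298) = 3600 / 1800.8 ≈ 2.00.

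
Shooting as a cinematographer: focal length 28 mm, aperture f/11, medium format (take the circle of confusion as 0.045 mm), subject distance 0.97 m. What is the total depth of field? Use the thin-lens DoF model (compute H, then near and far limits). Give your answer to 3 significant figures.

1.79 m

Hyperfocal distance H = f²/(N·c) + f = 28²/(11 × 0.045) + 28 = 784/0.495 + 28 ≈ 1611.8 mm ≈ 1.612 m.
Near limit Dn = s·(H − f)/(H + s − 2f) = 970 × (1611.8 − 28) / (1611.8 + 970 − 2 × 28) = 970 × 1583.8 / 2525.8 ≈ 608.2 mm.
Far limit Df = s·(H − f)/(H − s) = 970 × (1611.8 − 28) / (1611.8 − 970) = 970 × 1583.8 / 641.8 ≈ 2393.6 mm.
Depth of field = Df − Dn = 2393.6 − 608.2 ≈ 1785.4 mm ≈ 1.79 m.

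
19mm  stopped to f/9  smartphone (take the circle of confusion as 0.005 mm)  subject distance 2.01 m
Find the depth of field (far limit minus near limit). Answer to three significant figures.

Hyperfocal distance H = f²/(N·c) + f = 19²/(9 × 0.005) + 19 = 361/0.045 + 19 ≈ 8041.2 mm ≈ 8.041 m.
Near limit Dn = s·(H − f)/(H + s − 2f) = 2010 × (8041.2 − 19) / (8041.2 + 2010 − 2 × 19) = 2010 × 8022.2 / 10013.2 ≈ 1610.3 mm.
Far limit Df = s·(H − f)/(H − s) = 2010 × (8041.2 − 19) / (8041.2 − 2010) = 2010 × 8022.2 / 6031.2 ≈ 2673.5 mm.
Depth of field = Df − Dn = 2673.5 − 1610.3 ≈ 1063.2 mm ≈ 1.06 m.

1.06 m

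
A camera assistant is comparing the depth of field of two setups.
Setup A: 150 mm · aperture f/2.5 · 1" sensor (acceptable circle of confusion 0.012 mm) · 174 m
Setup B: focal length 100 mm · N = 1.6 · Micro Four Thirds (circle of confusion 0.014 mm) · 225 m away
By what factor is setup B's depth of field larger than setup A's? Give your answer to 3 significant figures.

3.56

Setup A: H = 150²/(2.5×0.012) + 150 ≈ 750150.0 mm; DoF = Df − Dn = 226504 − 141257 ≈ 85247 mm.
Setup B: H = 100²/(1.6×0.014) + 100 ≈ 446528.6 mm; DoF = Df − Dn = 453424 − 149623 ≈ 303801 mm.
Ratio = 303801 / 85247 ≈ 3.56.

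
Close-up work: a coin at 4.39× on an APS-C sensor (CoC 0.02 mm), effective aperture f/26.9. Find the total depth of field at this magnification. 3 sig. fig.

0.0558 mm

At magnification m, DoF ≈ 2·N_eff·c/m² = 2 × 26.9 × 0.02 / 4.39² = 1.076 / 19.27 ≈ 0.0558 mm.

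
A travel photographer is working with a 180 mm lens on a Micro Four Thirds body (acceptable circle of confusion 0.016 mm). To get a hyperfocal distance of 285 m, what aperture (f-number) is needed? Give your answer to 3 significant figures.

f/7.11

Rearrange H = f²/(N·c) + f for N: N = f² / ((H − f)·c).
N = 180² / ((285000 − 180) × 0.016) = 32400 / 4557 ≈ 7.11.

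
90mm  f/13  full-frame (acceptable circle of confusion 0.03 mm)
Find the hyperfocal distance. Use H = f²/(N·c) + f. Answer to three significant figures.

20.9 m

Hyperfocal distance H = f²/(N·c) + f = 90²/(13 × 0.03) + 90 = 8100/0.39 + 90 ≈ 20859.2 mm ≈ 20.9 m.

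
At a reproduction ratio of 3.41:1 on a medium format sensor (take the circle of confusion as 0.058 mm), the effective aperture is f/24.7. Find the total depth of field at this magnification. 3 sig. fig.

At magnification m, DoF ≈ 2·N_eff·c/m² = 2 × 24.7 × 0.058 / 3.41² = 2.865 / 11.63 ≈ 0.246 mm.

0.246 mm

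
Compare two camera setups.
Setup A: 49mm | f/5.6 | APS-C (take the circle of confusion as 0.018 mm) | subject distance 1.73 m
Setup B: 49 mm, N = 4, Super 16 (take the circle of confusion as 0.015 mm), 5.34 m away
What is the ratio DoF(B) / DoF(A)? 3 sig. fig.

5.86

Setup A: H = 49²/(5.6×0.018) + 49 ≈ 23868.4 mm; DoF = Df − Dn = 1861.36 − 1615.96 ≈ 245.40 mm.
Setup B: H = 49²/(4×0.015) + 49 ≈ 40065.7 mm; DoF = Df − Dn = 6153.6 − 4716.4 ≈ 1437.2 mm.
Ratio = 1437.2 / 245.40 ≈ 5.86.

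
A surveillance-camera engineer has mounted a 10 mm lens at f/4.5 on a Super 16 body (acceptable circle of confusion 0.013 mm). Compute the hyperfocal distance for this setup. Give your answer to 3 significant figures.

1.72 m

Hyperfocal distance H = f²/(N·c) + f = 10²/(4.5 × 0.013) + 10 = 100/0.0585 + 10 ≈ 1719.4 mm ≈ 1.72 m.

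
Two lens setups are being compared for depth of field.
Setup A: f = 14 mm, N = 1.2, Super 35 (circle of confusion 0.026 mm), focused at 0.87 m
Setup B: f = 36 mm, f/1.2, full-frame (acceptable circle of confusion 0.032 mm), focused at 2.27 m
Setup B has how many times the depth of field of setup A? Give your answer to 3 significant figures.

Setup A: H = 14²/(1.2×0.026) + 14 ≈ 6296.1 mm; DoF = Df − Dn = 1007.25 − 765.67 ≈ 241.58 mm.
Setup B: H = 36²/(1.2×0.032) + 36 ≈ 33786.0 mm; DoF = Df − Dn = 2430.91 − 2129.07 ≈ 301.84 mm.
Ratio = 301.84 / 241.58 ≈ 1.25.

1.25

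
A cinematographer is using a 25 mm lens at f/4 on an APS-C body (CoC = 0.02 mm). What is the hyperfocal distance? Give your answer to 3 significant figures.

Hyperfocal distance H = f²/(N·c) + f = 25²/(4 × 0.02) + 25 = 625/0.08 + 25 ≈ 7837.5 mm ≈ 7.84 m.

7.84 m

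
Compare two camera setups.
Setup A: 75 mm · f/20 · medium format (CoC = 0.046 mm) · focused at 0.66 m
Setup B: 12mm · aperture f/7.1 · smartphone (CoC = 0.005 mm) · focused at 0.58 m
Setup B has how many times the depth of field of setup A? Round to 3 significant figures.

Setup A: H = 75²/(20×0.046) + 75 ≈ 6189.1 mm; DoF = Df − Dn = 729.83 − 602.37 ≈ 127.46 mm.
Setup B: H = 12²/(7.1×0.005) + 12 ≈ 4068.3 mm; DoF = Df − Dn = 674.44 − 508.76 ≈ 165.68 mm.
Ratio = 165.68 / 127.46 ≈ 1.30.

1.30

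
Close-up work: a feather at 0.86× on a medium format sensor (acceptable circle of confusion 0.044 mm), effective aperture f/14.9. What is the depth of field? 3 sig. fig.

At magnification m, DoF ≈ 2·N_eff·c/m² = 2 × 14.9 × 0.044 / 0.86² = 1.311 / 0.7396 ≈ 1.77 mm.

1.77 mm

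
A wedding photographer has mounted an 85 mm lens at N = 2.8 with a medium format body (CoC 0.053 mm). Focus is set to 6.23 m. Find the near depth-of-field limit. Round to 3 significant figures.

Hyperfocal distance H = f²/(N·c) + f = 85²/(2.8 × 0.053) + 85 = 7225/0.1484 + 85 ≈ 48771.0 mm ≈ 48.77 m.
Near limit Dn = s·(H − f)/(H + s − 2f) = 6230 × (48771.0 − 85) / (48771.0 + 6230 − 2 × 85) = 6230 × 48686.0 / 54831.0 ≈ 5531.8 mm ≈ 5.53 m.

5.53 m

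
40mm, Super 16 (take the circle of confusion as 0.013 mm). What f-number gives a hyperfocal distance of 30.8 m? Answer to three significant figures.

Rearrange H = f²/(N·c) + f for N: N = f² / ((H − f)·c).
N = 40² / ((30800 − 40) × 0.013) = 1600 / 399.9 ≈ 4.

f/4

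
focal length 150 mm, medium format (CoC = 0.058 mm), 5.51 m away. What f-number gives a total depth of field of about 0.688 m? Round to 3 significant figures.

f/4.50

Write h = H − f = f²/(N·c). The thin-lens limits are Dn = s·h/(h + (s−f)) and Df = s·h/(h − (s−f)), so DoF = Df − Dn = 2·s·(s−f)·h / (h² − (s−f)²).
That is a quadratic in h: DoF·h² − 2·s·(s−f)·h − DoF·(s−f)² = 0 ⇒ h = (s−f)·(s + √(s² + DoF²)) / DoF = 5360 × (5510 + √(5510² + 688²)) / 688 = 5360 × (5510 + 5552.79) / 688 ≈ 86187 mm.
Then N = f²/(c·h) = 150² / (0.058 × 86187) = 22500 / 4998.8 ≈ 4.50.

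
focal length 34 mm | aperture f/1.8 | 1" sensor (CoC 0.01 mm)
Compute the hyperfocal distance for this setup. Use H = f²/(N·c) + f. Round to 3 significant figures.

Hyperfocal distance H = f²/(N·c) + f = 34²/(1.8 × 0.01) + 34 = 1156/0.018 + 34 ≈ 64256.2 mm ≈ 64.3 m.

64.3 m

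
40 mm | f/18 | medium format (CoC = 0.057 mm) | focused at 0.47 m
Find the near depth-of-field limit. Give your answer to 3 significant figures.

Hyperfocal distance H = f²/(N·c) + f = 40²/(18 × 0.057) + 40 = 1600/1.026 + 40 ≈ 1599.5 mm ≈ 1.599 m.
Near limit Dn = s·(H − f)/(H + s − 2f) = 470 × (1599.5 − 40) / (1599.5 + 470 − 2 × 40) = 470 × 1559.5 / 1989.5 ≈ 368.41 mm.

368 mm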